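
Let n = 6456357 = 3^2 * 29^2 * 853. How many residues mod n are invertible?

φ(3^2) = 3^2 − 3^1 = 9 − 3 = 6.
φ(29^2) = 29^1·(29−1) = 29·28 = 812.
φ(853) = 853 − 1 = 852.
Multiply: 6 · 812 · 852 = 4150944.

4150944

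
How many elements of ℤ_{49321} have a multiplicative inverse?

45360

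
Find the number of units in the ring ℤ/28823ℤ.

25920

First factor: 28823 = 19 * 37 * 41.
φ(19) = 19 − 1 = 18.
φ(37) = 37 − 1 = 36.
φ(41) = 41 − 1 = 40.
Multiply: 18 · 36 · 40 = 25920.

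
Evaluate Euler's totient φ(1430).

Factor 1430: 1430 = 2 * 5 * 11 * 13.
φ(1430) = 1430 · (1 − 1/2) · (1 − 1/5) · (1 − 1/11) · (1 − 1/13)
       = 1430 · 480/1430 = 480.

480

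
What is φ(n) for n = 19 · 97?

1728

φ(19) = 19 − 1 = 18.
φ(97) = 97 − 1 = 96.
Since φ is multiplicative, φ(1843) = 18 · 96 = 1728.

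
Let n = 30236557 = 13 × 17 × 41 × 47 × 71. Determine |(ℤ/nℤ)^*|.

24729600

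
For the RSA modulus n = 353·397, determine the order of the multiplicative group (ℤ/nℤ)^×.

For distinct primes, φ(pq) = (p−1)(q−1) = 352 × 396 = 139392.

139392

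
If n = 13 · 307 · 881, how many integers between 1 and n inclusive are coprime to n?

φ(3516071) = 3516071 · (1 − 1/13) · (1 − 1/307) · (1 − 1/881)
       = 3516071 · 3231360/3516071 = 3231360.

3231360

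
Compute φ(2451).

1512

Prime factorization: 2451 = 3 · 19 · 43.
φ(3) = 3 − 1 = 2.
φ(19) = 19 − 1 = 18.
φ(43) = 43 − 1 = 42.
Since φ is multiplicative, φ(2451) = 2 · 18 · 42 = 1512.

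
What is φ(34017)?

Factor 34017: 34017 = 3 × 17 × 23 × 29.
φ(3) = 3 − 1 = 2.
φ(17) = 17 − 1 = 16.
φ(23) = 23 − 1 = 22.
φ(29) = 29 − 1 = 28.
φ(34017) = 2 × 16 × 22 × 28 = 19712.

19712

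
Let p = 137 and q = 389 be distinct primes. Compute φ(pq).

For distinct primes, φ(pq) = (p−1)(q−1) = 136 × 388 = 52768.

52768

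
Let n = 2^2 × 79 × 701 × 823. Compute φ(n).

φ(182307668) = 182307668 · (1 − 1/2) · (1 − 1/79) · (1 − 1/701) · (1 − 1/823)
       = 182307668 · 44881200/91153834 = 89762400.

89762400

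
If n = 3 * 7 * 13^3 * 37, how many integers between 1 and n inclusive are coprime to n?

876096

φ(1707069) = 1707069 · (1 − 1/3) · (1 − 1/7) · (1 − 1/13) · (1 − 1/37)
       = 1707069 · 5184/10101 = 876096.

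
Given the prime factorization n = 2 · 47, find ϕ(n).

46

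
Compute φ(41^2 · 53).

85280

φ(89093) = 89093 · (1 − 1/41) · (1 − 1/53)
       = 89093 · 2080/2173 = 85280.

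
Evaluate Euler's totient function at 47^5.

224465326

φ(47^5) = 47^5 − 47^4 = 229345007 − 4879681 = 224465326.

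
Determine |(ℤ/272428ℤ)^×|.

272428 = 2^2 · 13^3 · 31.
φ(272428) = 272428 · (1 − 1/2) · (1 − 1/13) · (1 − 1/31)
       = 272428 · 360/806 = 121680.

121680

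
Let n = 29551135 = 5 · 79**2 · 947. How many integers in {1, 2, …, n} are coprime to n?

φ(29551135) = 29551135 · (1 − 1/5) · (1 − 1/79) · (1 − 1/947)
       = 29551135 · 295152/374065 = 23317008.

23317008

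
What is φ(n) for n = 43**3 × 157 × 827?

10006699248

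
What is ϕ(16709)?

16709 = 7^2 * 11 * 31.
φ(16709) = 16709 · (1 − 1/7) · (1 − 1/11) · (1 − 1/31)
       = 16709 · 1800/2387 = 12600.

12600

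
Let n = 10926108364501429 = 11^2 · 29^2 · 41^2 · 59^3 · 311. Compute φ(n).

φ(11^2) = 11^2 − 11^1 = 121 − 11 = 110.
φ(29^2) = 29^1·(29−1) = 29·28 = 812.
φ(41^2) = 41^1·(41−1) = 41·40 = 1640.
φ(59^3) = 59^2·(59−1) = 3481·58 = 201898.
φ(311) = 311 − 1 = 310.
Multiply: 110 · 812 · 1640 · 201898 · 310 = 9168246326624000.

9168246326624000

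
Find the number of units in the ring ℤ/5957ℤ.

Prime factorization: 5957 = 7 · 23 · 37.
φ(7) = 7 − 1 = 6.
φ(23) = 23 − 1 = 22.
φ(37) = 37 − 1 = 36.
Since φ is multiplicative, φ(5957) = 6 · 22 · 36 = 4752.

4752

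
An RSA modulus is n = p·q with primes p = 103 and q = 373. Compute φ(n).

37944

φ(pq) = (p−1)(q−1) = 102 · 372 = 37944.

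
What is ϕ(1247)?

1176

First factor: 1247 = 29 * 43.
φ(1247) = 1247 · (1 − 1/29) · (1 − 1/43)
       = 1247 · 1176/1247 = 1176.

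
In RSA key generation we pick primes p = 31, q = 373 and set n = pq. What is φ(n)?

11160

φ(pq) = (p−1)(q−1) = 30 · 372 = 11160.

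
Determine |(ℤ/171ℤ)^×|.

108

Factor 171: 171 = 3**2 × 19.
φ(171) = 171 · (1 − 1/3) · (1 − 1/19)
       = 171 · 36/57 = 108.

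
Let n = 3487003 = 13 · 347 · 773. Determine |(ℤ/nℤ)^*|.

3205344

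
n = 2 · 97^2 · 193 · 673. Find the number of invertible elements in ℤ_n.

φ(2) = 2 − 1 = 1.
φ(97^2) = 97^2 − 97^1 = 9409 − 97 = 9312.
φ(193) = 193 − 1 = 192.
φ(673) = 673 − 1 = 672.
φ(2444251202) = 1 × 9312 × 192 × 672 = 1201471488.

1201471488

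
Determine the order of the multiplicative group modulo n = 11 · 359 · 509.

1818640

φ(11) = 11 − 1 = 10.
φ(359) = 359 − 1 = 358.
φ(509) = 509 − 1 = 508.
Since φ is multiplicative, φ(2010041) = 10 · 358 · 508 = 1818640.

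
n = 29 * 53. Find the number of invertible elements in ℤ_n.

φ(1537) = 1537 · (1 − 1/29) · (1 − 1/53)
       = 1537 · 1456/1537 = 1456.

1456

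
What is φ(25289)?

21780

Factor 25289: 25289 = 11^3 * 19.
φ(11^3) = 11^3 − 11^2 = 1331 − 121 = 1210.
φ(19) = 19 − 1 = 18.
Since φ is multiplicative, φ(25289) = 1210 · 18 = 21780.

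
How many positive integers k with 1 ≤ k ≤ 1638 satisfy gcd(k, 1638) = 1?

432

First factor: 1638 = 2 · 3**2 · 7 · 13.
φ(2) = 2 − 1 = 1.
φ(3^2) = 3^2 − 3^1 = 9 − 3 = 6.
φ(7) = 7 − 1 = 6.
φ(13) = 13 − 1 = 12.
Since φ is multiplicative, φ(1638) = 1 · 6 · 6 · 12 = 432.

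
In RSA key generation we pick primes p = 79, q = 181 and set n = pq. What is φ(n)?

14040

φ(n) = (p − 1)(q − 1) = (79−1)(181−1) = 78·180 = 14040.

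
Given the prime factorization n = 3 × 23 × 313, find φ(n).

13728

φ(3) = 3 − 1 = 2.
φ(23) = 23 − 1 = 22.
φ(313) = 313 − 1 = 312.
φ(21597) = 2 × 22 × 312 = 13728.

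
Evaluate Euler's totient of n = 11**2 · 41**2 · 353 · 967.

φ(69431134751) = 69431134751 · (1 − 1/11) · (1 − 1/41) · (1 − 1/353) · (1 − 1/967)
       = 69431134751 · 136012800/153949301 = 61341772800.

61341772800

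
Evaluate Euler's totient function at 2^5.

16

φ(32) = 32 · (1 − 1/2)
       = 32 · 1/2 = 16.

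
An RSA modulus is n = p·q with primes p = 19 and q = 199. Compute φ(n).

3564

φ(3781) = 3781 · (1 − 1/19) · (1 − 1/199)
       = 3781 · 3564/3781 = 3564.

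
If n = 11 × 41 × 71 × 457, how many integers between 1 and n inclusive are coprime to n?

12768000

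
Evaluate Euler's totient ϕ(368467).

302400

First factor: 368467 = 11 · 19 · 41 · 43.
φ(368467) = 368467 · (1 − 1/11) · (1 − 1/19) · (1 − 1/41) · (1 − 1/43)
       = 368467 · 302400/368467 = 302400.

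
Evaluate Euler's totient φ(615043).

464640

First factor: 615043 = 11^2 · 13 · 17 · 23.
φ(11^2) = 11^1·(11−1) = 11·10 = 110.
φ(13) = 13 − 1 = 12.
φ(17) = 17 − 1 = 16.
φ(23) = 23 − 1 = 22.
Multiply: 110 · 12 · 16 · 22 = 464640.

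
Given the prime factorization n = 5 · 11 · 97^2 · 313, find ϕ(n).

116213760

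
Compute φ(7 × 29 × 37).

6048

φ(7511) = 7511 · (1 − 1/7) · (1 − 1/29) · (1 − 1/37)
       = 7511 · 6048/7511 = 6048.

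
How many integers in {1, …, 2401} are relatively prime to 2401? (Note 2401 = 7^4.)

φ(7^4) = 7^3·(7−1) = 343·6 = 2058.

2058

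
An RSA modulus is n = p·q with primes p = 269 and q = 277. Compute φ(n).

73968

φ(n) = (p − 1)(q − 1) = (269−1)(277−1) = 268·276 = 73968.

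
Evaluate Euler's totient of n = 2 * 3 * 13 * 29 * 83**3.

379611456

φ(1293382194) = 1293382194 · (1 − 1/2) · (1 − 1/3) · (1 − 1/13) · (1 − 1/29) · (1 − 1/83)
       = 1293382194 · 55104/187746 = 379611456.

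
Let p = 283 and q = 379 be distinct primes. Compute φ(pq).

106596

For distinct primes, φ(pq) = (p−1)(q−1) = 282 × 378 = 106596.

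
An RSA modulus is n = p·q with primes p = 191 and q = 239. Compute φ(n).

45220

φ(pq) = (p−1)(q−1) = 190 · 238 = 45220.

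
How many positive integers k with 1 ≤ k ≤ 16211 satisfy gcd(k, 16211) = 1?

Factor 16211: 16211 = 13 · 29 · 43.
φ(16211) = 16211 · (1 − 1/13) · (1 − 1/29) · (1 − 1/43)
       = 16211 · 14112/16211 = 14112.

14112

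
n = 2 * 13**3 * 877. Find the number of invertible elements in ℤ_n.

1776528

φ(2) = 2 − 1 = 1.
φ(13^3) = 13^2·(13−1) = 169·12 = 2028.
φ(877) = 877 − 1 = 876.
φ(3853538) = 1 × 2028 × 876 = 1776528.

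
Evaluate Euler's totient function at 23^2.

506

φ(23^2) = 23^1·(23−1) = 23·22 = 506.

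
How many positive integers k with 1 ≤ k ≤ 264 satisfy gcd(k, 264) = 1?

80

264 = 2**3 · 3 · 11.
φ(264) = 264 · (1 − 1/2) · (1 − 1/3) · (1 − 1/11)
       = 264 · 20/66 = 80.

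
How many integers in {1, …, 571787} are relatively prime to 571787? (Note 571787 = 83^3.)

564898

φ(571787) = 571787 · (1 − 1/83)
       = 571787 · 82/83 = 564898.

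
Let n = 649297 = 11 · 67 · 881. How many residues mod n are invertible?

580800

φ(649297) = 649297 · (1 − 1/11) · (1 − 1/67) · (1 − 1/881)
       = 649297 · 580800/649297 = 580800.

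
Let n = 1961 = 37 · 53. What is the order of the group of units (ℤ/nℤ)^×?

1872

φ(37) = 37 − 1 = 36.
φ(53) = 53 − 1 = 52.
Multiply: 36 · 52 = 1872.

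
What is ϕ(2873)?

2873 = 13^2 * 17.
φ(13^2) = 13^2 − 13^1 = 169 − 13 = 156.
φ(17) = 17 − 1 = 16.
φ(2873) = 156 × 16 = 2496.

2496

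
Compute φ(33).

20

33 = 3 × 11.
φ(3) = 3 − 1 = 2.
φ(11) = 11 − 1 = 10.
φ(33) = 2 × 10 = 20.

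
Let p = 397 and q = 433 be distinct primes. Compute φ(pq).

φ(171901) = 171901 · (1 − 1/397) · (1 − 1/433)
       = 171901 · 171072/171901 = 171072.

171072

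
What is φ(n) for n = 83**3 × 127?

φ(72616949) = 72616949 · (1 − 1/83) · (1 − 1/127)
       = 72616949 · 10332/10541 = 71177148.

71177148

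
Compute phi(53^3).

φ(53^3) = 53^2·(53−1) = 2809·52 = 146068.

146068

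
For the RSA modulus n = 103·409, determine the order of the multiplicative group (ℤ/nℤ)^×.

41616

φ(n) = (p − 1)(q − 1) = (103−1)(409−1) = 102·408 = 41616.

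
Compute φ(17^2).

272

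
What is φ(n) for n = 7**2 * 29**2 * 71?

φ(7^2) = 7^2 − 7^1 = 49 − 7 = 42.
φ(29^2) = 29^1·(29−1) = 29·28 = 812.
φ(71) = 71 − 1 = 70.
Multiply: 42 · 812 · 70 = 2387280.

2387280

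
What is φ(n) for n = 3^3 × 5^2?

φ(675) = 675 · (1 − 1/3) · (1 − 1/5)
       = 675 · 8/15 = 360.

360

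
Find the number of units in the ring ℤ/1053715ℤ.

733824

Factor 1053715: 1053715 = 5 × 13^2 × 29 × 43.
φ(5) = 5 − 1 = 4.
φ(13^2) = 13^2 − 13^1 = 169 − 13 = 156.
φ(29) = 29 − 1 = 28.
φ(43) = 43 − 1 = 42.
φ(1053715) = 4 × 156 × 28 × 42 = 733824.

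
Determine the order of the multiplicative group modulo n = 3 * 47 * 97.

φ(13677) = 13677 · (1 − 1/3) · (1 − 1/47) · (1 − 1/97)
       = 13677 · 8832/13677 = 8832.

8832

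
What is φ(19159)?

14784

First factor: 19159 = 7**2 * 17 * 23.
φ(7^2) = 7^1·(7−1) = 7·6 = 42.
φ(17) = 17 − 1 = 16.
φ(23) = 23 − 1 = 22.
φ(19159) = 42 × 16 × 22 = 14784.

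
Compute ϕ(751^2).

563250

φ(564001) = 564001 · (1 − 1/751)
       = 564001 · 750/751 = 563250.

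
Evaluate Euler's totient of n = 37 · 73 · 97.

248832

φ(261997) = 261997 · (1 − 1/37) · (1 − 1/73) · (1 − 1/97)
       = 261997 · 248832/261997 = 248832.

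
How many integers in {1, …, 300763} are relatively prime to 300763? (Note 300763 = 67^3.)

296274

φ(67^3) = 67^3 − 67^2 = 300763 − 4489 = 296274.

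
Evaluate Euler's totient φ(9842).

3888

Factor 9842: 9842 = 2 · 7 · 19 · 37.
φ(9842) = 9842 · (1 − 1/2) · (1 − 1/7) · (1 − 1/19) · (1 − 1/37)
       = 9842 · 3888/9842 = 3888.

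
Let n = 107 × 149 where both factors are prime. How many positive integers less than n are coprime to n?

φ(pq) = (p−1)(q−1) = 106 · 148 = 15688.

15688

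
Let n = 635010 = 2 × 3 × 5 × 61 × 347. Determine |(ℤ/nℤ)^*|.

166080

φ(635010) = 635010 · (1 − 1/2) · (1 − 1/3) · (1 − 1/5) · (1 − 1/61) · (1 − 1/347)
       = 635010 · 166080/635010 = 166080.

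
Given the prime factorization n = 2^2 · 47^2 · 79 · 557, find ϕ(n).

φ(2^2) = 2^2 − 2^1 = 4 − 2 = 2.
φ(47^2) = 47^2 − 47^1 = 2209 − 47 = 2162.
φ(79) = 79 − 1 = 78.
φ(557) = 557 − 1 = 556.
Since φ is multiplicative, φ(388810508) = 2 · 2162 · 78 · 556 = 187523232.

187523232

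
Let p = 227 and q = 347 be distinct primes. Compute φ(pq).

78196

φ(pq) = (p−1)(q−1) = 226 · 346 = 78196.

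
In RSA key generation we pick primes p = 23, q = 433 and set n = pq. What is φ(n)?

9504

φ(n) = (p − 1)(q − 1) = (23−1)(433−1) = 22·432 = 9504.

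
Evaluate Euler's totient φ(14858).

6336

First factor: 14858 = 2 · 17 · 19 · 23.
φ(14858) = 14858 · (1 − 1/2) · (1 − 1/17) · (1 − 1/19) · (1 − 1/23)
       = 14858 · 6336/14858 = 6336.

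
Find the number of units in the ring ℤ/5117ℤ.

4032

Factor 5117: 5117 = 7 · 17 · 43.
φ(7) = 7 − 1 = 6.
φ(17) = 17 − 1 = 16.
φ(43) = 43 − 1 = 42.
Since φ is multiplicative, φ(5117) = 6 · 16 · 42 = 4032.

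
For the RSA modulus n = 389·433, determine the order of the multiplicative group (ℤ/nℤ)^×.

167616

φ(n) = (p − 1)(q − 1) = (389−1)(433−1) = 388·432 = 167616.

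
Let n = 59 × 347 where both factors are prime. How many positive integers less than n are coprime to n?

20068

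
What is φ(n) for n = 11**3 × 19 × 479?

10410840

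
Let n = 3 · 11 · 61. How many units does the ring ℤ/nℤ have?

φ(2013) = 2013 · (1 − 1/3) · (1 − 1/11) · (1 − 1/61)
       = 2013 · 1200/2013 = 1200.

1200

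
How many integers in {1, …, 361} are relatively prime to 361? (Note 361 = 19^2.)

φ(361) = 361 · (1 − 1/19)
       = 361 · 18/19 = 342.

342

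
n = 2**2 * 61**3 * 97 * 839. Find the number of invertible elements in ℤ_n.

35921640960

φ(73889578892) = 73889578892 · (1 − 1/2) · (1 − 1/61) · (1 − 1/97) · (1 − 1/839)
       = 73889578892 · 4826880/9928726 = 35921640960.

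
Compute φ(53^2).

2756

φ(2809) = 2809 · (1 − 1/53)
       = 2809 · 52/53 = 2756.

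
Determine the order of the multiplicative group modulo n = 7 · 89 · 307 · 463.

φ(88553843) = 88553843 · (1 − 1/7) · (1 − 1/89) · (1 − 1/307) · (1 − 1/463)
       = 88553843 · 74644416/88553843 = 74644416.

74644416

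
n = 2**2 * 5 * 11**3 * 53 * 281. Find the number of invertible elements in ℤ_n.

φ(396451660) = 396451660 · (1 − 1/2) · (1 − 1/5) · (1 − 1/11) · (1 − 1/53) · (1 − 1/281)
       = 396451660 · 582400/1638230 = 140940800.

140940800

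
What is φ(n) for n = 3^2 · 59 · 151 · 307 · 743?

φ(3^2) = 3^1·(3−1) = 3·2 = 6.
φ(59) = 59 − 1 = 58.
φ(151) = 151 − 1 = 150.
φ(307) = 307 − 1 = 306.
φ(743) = 743 − 1 = 742.
φ(18289366281) = 6 × 58 × 150 × 306 × 742 = 11852114400.

11852114400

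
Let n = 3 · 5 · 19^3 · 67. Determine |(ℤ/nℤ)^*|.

3430944

φ(6893295) = 6893295 · (1 − 1/3) · (1 − 1/5) · (1 − 1/19) · (1 − 1/67)
       = 6893295 · 9504/19095 = 3430944.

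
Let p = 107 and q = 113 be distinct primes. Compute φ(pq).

11872

For distinct primes, φ(pq) = (p−1)(q−1) = 106 × 112 = 11872.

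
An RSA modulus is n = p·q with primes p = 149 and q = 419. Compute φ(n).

61864

φ(62431) = 62431 · (1 − 1/149) · (1 − 1/419)
       = 62431 · 61864/62431 = 61864.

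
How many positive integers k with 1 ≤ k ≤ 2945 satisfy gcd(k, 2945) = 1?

Factor 2945: 2945 = 5 * 19 * 31.
φ(5) = 5 − 1 = 4.
φ(19) = 19 − 1 = 18.
φ(31) = 31 − 1 = 30.
Multiply: 4 · 18 · 30 = 2160.

2160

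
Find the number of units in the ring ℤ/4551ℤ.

2880

4551 = 3 · 37 · 41.
φ(3) = 3 − 1 = 2.
φ(37) = 37 − 1 = 36.
φ(41) = 41 − 1 = 40.
φ(4551) = 2 × 36 × 40 = 2880.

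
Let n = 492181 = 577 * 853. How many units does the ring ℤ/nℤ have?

490752

φ(577) = 577 − 1 = 576.
φ(853) = 853 − 1 = 852.
φ(492181) = 576 × 852 = 490752.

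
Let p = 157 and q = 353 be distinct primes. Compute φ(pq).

φ(pq) = (p−1)(q−1) = 156 · 352 = 54912.

54912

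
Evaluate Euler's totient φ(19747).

15120

First factor: 19747 = 7^2 · 13 · 31.
φ(19747) = 19747 · (1 − 1/7) · (1 − 1/13) · (1 − 1/31)
       = 19747 · 2160/2821 = 15120.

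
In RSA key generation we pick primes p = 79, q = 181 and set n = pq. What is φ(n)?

φ(79) = 79 − 1 = 78.
φ(181) = 181 − 1 = 180.
Multiply: 78 · 180 = 14040.

14040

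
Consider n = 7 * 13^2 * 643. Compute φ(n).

600912

φ(760669) = 760669 · (1 − 1/7) · (1 − 1/13) · (1 − 1/643)
       = 760669 · 46224/58513 = 600912.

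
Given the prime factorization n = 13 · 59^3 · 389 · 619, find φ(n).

580942920384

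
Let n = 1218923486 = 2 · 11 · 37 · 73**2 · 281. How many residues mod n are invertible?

φ(2) = 2 − 1 = 1.
φ(11) = 11 − 1 = 10.
φ(37) = 37 − 1 = 36.
φ(73^2) = 73^1·(73−1) = 73·72 = 5256.
φ(281) = 281 − 1 = 280.
φ(1218923486) = 1 × 10 × 36 × 5256 × 280 = 529804800.

529804800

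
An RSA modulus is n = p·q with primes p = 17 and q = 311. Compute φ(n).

φ(5287) = 5287 · (1 − 1/17) · (1 − 1/311)
       = 5287 · 4960/5287 = 4960.

4960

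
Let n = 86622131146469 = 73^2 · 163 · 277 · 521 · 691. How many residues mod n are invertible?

84320250393600

φ(73^2) = 73^1·(73−1) = 73·72 = 5256.
φ(163) = 163 − 1 = 162.
φ(277) = 277 − 1 = 276.
φ(521) = 521 − 1 = 520.
φ(691) = 691 − 1 = 690.
Multiply: 5256 · 162 · 276 · 520 · 690 = 84320250393600.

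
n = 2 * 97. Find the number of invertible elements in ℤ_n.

φ(194) = 194 · (1 − 1/2) · (1 − 1/97)
       = 194 · 96/194 = 96.

96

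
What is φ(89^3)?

697048

φ(704969) = 704969 · (1 − 1/89)
       = 704969 · 88/89 = 697048.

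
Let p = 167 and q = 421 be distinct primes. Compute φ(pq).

69720

φ(167) = 167 − 1 = 166.
φ(421) = 421 − 1 = 420.
Multiply: 166 · 420 = 69720.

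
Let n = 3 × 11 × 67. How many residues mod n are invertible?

φ(2211) = 2211 · (1 − 1/3) · (1 − 1/11) · (1 − 1/67)
       = 2211 · 1320/2211 = 1320.

1320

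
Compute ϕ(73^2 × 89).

462528

φ(474281) = 474281 · (1 − 1/73) · (1 − 1/89)
       = 474281 · 6336/6497 = 462528.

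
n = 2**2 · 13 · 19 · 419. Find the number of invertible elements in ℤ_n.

φ(2^2) = 2^1·(2−1) = 2·1 = 2.
φ(13) = 13 − 1 = 12.
φ(19) = 19 − 1 = 18.
φ(419) = 419 − 1 = 418.
φ(413972) = 2 × 12 × 18 × 418 = 180576.

180576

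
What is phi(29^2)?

812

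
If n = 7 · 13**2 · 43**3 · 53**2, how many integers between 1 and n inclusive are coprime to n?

φ(7) = 7 − 1 = 6.
φ(13^2) = 13^2 − 13^1 = 169 − 13 = 156.
φ(43^3) = 43^3 − 43^2 = 79507 − 1849 = 77658.
φ(53^2) = 53^1·(53−1) = 53·52 = 2756.
Multiply: 6 · 156 · 77658 · 2756 = 200327819328.

200327819328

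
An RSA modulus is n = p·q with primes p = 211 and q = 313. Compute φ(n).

65520

φ(211) = 211 − 1 = 210.
φ(313) = 313 − 1 = 312.
Since φ is multiplicative, φ(66043) = 210 · 312 = 65520.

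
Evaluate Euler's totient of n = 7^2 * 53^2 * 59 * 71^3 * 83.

φ(241242027276047) = 241242027276047 · (1 − 1/7) · (1 − 1/53) · (1 − 1/59) · (1 − 1/71) · (1 − 1/83)
       = 241242027276047 · 103871040/128991877 = 194260761589440.

194260761589440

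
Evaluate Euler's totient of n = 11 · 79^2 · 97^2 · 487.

278869443840

φ(11) = 11 − 1 = 10.
φ(79^2) = 79^1·(79−1) = 79·78 = 6162.
φ(97^2) = 97^1·(97−1) = 97·96 = 9312.
φ(487) = 487 − 1 = 486.
Multiply: 10 · 6162 · 9312 · 486 = 278869443840.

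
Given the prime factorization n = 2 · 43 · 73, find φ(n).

φ(6278) = 6278 · (1 − 1/2) · (1 − 1/43) · (1 − 1/73)
       = 6278 · 3024/6278 = 3024.

3024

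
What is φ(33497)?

Prime factorization: 33497 = 19 · 41 · 43.
φ(19) = 19 − 1 = 18.
φ(41) = 41 − 1 = 40.
φ(43) = 43 − 1 = 42.
φ(33497) = 18 × 40 × 42 = 30240.

30240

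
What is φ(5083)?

4224

Prime factorization: 5083 = 13 · 17 · 23.
φ(5083) = 5083 · (1 − 1/13) · (1 − 1/17) · (1 − 1/23)
       = 5083 · 4224/5083 = 4224.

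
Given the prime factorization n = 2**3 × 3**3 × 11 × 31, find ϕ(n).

21600

φ(2^3) = 2^3 − 2^2 = 8 − 4 = 4.
φ(3^3) = 3^3 − 3^2 = 27 − 9 = 18.
φ(11) = 11 − 1 = 10.
φ(31) = 31 − 1 = 30.
Multiply: 4 · 18 · 10 · 30 = 21600.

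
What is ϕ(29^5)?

19803868

φ(29^5) = 29^5 − 29^4 = 20511149 − 707281 = 19803868.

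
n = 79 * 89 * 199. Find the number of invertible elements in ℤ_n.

1359072

φ(79) = 79 − 1 = 78.
φ(89) = 89 − 1 = 88.
φ(199) = 199 − 1 = 198.
φ(1399169) = 78 × 88 × 198 = 1359072.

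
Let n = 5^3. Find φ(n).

φ(5^3) = 5^2·(5−1) = 25·4 = 100.

100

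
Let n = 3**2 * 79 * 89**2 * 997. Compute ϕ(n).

φ(5614935507) = 5614935507 · (1 − 1/3) · (1 − 1/79) · (1 − 1/89) · (1 − 1/997)
       = 5614935507 · 13673088/21029721 = 3650714496.

3650714496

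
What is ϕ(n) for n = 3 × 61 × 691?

φ(126453) = 126453 · (1 − 1/3) · (1 − 1/61) · (1 − 1/691)
       = 126453 · 82800/126453 = 82800.

82800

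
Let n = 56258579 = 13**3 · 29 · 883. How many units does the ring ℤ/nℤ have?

φ(56258579) = 56258579 · (1 − 1/13) · (1 − 1/29) · (1 − 1/883)
       = 56258579 · 296352/332891 = 50083488.

50083488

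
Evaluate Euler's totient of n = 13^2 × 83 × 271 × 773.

2666364480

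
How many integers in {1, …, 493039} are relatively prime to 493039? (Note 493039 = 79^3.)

φ(493039) = 493039 · (1 − 1/79)
       = 493039 · 78/79 = 486798.

486798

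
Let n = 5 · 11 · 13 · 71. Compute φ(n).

φ(5) = 5 − 1 = 4.
φ(11) = 11 − 1 = 10.
φ(13) = 13 − 1 = 12.
φ(71) = 71 − 1 = 70.
Multiply: 4 · 10 · 12 · 70 = 33600.

33600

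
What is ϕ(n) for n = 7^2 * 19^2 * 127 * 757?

φ(7^2) = 7^2 − 7^1 = 49 − 7 = 42.
φ(19^2) = 19^1·(19−1) = 19·18 = 342.
φ(127) = 127 − 1 = 126.
φ(757) = 757 − 1 = 756.
φ(1700602771) = 42 × 342 × 126 × 756 = 1368257184.

1368257184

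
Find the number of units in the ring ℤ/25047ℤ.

Prime factorization: 25047 = 3^2 × 11^2 × 23.
φ(3^2) = 3^2 − 3^1 = 9 − 3 = 6.
φ(11^2) = 11^2 − 11^1 = 121 − 11 = 110.
φ(23) = 23 − 1 = 22.
Multiply: 6 · 110 · 22 = 14520.

14520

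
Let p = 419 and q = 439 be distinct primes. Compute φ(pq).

183084

For distinct primes, φ(pq) = (p−1)(q−1) = 418 × 438 = 183084.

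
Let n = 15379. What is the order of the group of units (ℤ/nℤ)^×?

12168

15379 = 7 · 13^3.
φ(15379) = 15379 · (1 − 1/7) · (1 − 1/13)
       = 15379 · 72/91 = 12168.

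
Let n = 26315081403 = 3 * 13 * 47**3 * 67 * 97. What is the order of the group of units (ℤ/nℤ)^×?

15451831296

φ(26315081403) = 26315081403 · (1 − 1/3) · (1 − 1/13) · (1 − 1/47) · (1 − 1/67) · (1 − 1/97)
       = 26315081403 · 6994944/11912667 = 15451831296.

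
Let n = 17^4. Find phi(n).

78608

φ(83521) = 83521 · (1 − 1/17)
       = 83521 · 16/17 = 78608.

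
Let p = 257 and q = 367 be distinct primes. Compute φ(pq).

93696

φ(pq) = (p−1)(q−1) = 256 · 366 = 93696.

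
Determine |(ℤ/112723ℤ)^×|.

Factor 112723: 112723 = 13^2 · 23 · 29.
φ(112723) = 112723 · (1 − 1/13) · (1 − 1/23) · (1 − 1/29)
       = 112723 · 7392/8671 = 96096.

96096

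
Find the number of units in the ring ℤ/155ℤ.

120

Prime factorization: 155 = 5 · 31.
φ(155) = 155 · (1 − 1/5) · (1 − 1/31)
       = 155 · 120/155 = 120.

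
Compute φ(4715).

3520

Prime factorization: 4715 = 5 * 23 * 41.
φ(4715) = 4715 · (1 − 1/5) · (1 − 1/23) · (1 − 1/41)
       = 4715 · 3520/4715 = 3520.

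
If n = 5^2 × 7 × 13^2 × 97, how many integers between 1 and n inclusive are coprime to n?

1797120

φ(2868775) = 2868775 · (1 − 1/5) · (1 − 1/7) · (1 − 1/13) · (1 − 1/97)
       = 2868775 · 27648/44135 = 1797120.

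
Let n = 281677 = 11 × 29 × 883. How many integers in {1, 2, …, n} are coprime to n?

246960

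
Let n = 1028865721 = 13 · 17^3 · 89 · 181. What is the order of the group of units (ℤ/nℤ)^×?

878929920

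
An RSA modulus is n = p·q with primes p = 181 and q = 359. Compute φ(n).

64440

For distinct primes, φ(pq) = (p−1)(q−1) = 180 × 358 = 64440.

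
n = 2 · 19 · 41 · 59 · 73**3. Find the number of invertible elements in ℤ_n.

φ(35759220674) = 35759220674 · (1 − 1/2) · (1 − 1/19) · (1 − 1/41) · (1 − 1/59) · (1 − 1/73)
       = 35759220674 · 3006720/6710306 = 16022810880.

16022810880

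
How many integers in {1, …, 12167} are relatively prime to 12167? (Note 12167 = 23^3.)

11638

φ(23^3) = 23^2·(23−1) = 529·22 = 11638.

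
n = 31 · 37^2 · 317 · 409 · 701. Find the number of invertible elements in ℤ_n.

φ(3857142910567) = 3857142910567 · (1 − 1/31) · (1 − 1/37) · (1 − 1/317) · (1 − 1/409) · (1 − 1/701)
       = 3857142910567 · 97469568000/104247105691 = 3606374016000.

3606374016000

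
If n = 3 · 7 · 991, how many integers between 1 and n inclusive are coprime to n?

11880

φ(20811) = 20811 · (1 − 1/3) · (1 − 1/7) · (1 − 1/991)
       = 20811 · 11880/20811 = 11880.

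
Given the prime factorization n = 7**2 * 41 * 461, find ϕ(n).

772800

φ(926149) = 926149 · (1 − 1/7) · (1 − 1/41) · (1 − 1/461)
       = 926149 · 110400/132307 = 772800.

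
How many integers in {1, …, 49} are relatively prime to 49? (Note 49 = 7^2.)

42

φ(49) = 49 · (1 − 1/7)
       = 49 · 6/7 = 42.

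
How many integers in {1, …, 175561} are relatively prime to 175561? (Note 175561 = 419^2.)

φ(419^2) = 419^2 − 419^1 = 175561 − 419 = 175142.

175142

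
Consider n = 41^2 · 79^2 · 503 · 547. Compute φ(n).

2769886042560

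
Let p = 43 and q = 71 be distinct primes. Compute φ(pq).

2940

φ(43) = 43 − 1 = 42.
φ(71) = 71 − 1 = 70.
Since φ is multiplicative, φ(3053) = 42 · 70 = 2940.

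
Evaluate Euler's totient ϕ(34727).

26400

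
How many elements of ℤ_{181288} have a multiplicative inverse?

80640

Prime factorization: 181288 = 2**3 × 17 × 31 × 43.
φ(2^3) = 2^3 − 2^2 = 8 − 4 = 4.
φ(17) = 17 − 1 = 16.
φ(31) = 31 − 1 = 30.
φ(43) = 43 − 1 = 42.
Multiply: 4 · 16 · 30 · 42 = 80640.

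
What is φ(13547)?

First factor: 13547 = 19 * 23 * 31.
φ(13547) = 13547 · (1 − 1/19) · (1 − 1/23) · (1 − 1/31)
       = 13547 · 11880/13547 = 11880.

11880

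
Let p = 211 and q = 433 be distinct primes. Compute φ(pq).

90720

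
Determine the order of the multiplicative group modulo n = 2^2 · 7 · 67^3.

φ(8421364) = 8421364 · (1 − 1/2) · (1 − 1/7) · (1 − 1/67)
       = 8421364 · 396/938 = 3555288.

3555288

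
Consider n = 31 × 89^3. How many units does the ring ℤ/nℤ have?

20911440

φ(31) = 31 − 1 = 30.
φ(89^3) = 89^3 − 89^2 = 704969 − 7921 = 697048.
φ(21854039) = 30 × 697048 = 20911440.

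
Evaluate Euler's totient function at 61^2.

φ(3721) = 3721 · (1 − 1/61)
       = 3721 · 60/61 = 3660.

3660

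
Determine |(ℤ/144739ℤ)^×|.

144739 = 7 · 23 · 29 · 31.
φ(7) = 7 − 1 = 6.
φ(23) = 23 − 1 = 22.
φ(29) = 29 − 1 = 28.
φ(31) = 31 − 1 = 30.
Since φ is multiplicative, φ(144739) = 6 · 22 · 28 · 30 = 110880.

110880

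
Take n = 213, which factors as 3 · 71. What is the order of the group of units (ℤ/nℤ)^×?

140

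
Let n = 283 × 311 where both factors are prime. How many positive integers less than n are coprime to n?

For distinct primes, φ(pq) = (p−1)(q−1) = 282 × 310 = 87420.

87420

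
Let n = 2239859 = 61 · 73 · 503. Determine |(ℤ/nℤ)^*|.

2168640

φ(61) = 61 − 1 = 60.
φ(73) = 73 − 1 = 72.
φ(503) = 503 − 1 = 502.
φ(2239859) = 60 × 72 × 502 = 2168640.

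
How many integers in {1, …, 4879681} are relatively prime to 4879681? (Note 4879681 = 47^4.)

4775858

φ(47^4) = 47^4 − 47^3 = 4879681 − 103823 = 4775858.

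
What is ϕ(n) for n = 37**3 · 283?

13898088

φ(14334799) = 14334799 · (1 − 1/37) · (1 − 1/283)
       = 14334799 · 10152/10471 = 13898088.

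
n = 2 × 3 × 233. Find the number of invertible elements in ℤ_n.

464

φ(1398) = 1398 · (1 − 1/2) · (1 − 1/3) · (1 − 1/233)
       = 1398 · 464/1398 = 464.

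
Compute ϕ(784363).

677376

784363 = 17 * 29 * 37 * 43.
φ(784363) = 784363 · (1 − 1/17) · (1 − 1/29) · (1 − 1/37) · (1 − 1/43)
       = 784363 · 677376/784363 = 677376.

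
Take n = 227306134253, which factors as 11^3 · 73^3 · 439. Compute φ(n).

203346966240

φ(11^3) = 11^2·(11−1) = 121·10 = 1210.
φ(73^3) = 73^3 − 73^2 = 389017 − 5329 = 383688.
φ(439) = 439 − 1 = 438.
φ(227306134253) = 1210 × 383688 × 438 = 203346966240.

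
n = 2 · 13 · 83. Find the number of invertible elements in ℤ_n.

984

φ(2158) = 2158 · (1 − 1/2) · (1 − 1/13) · (1 − 1/83)
       = 2158 · 984/2158 = 984.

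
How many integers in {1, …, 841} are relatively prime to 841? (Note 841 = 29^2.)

φ(841) = 841 · (1 − 1/29)
       = 841 · 28/29 = 812.

812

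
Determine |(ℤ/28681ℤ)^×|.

25872

Factor 28681: 28681 = 23 * 29 * 43.
φ(28681) = 28681 · (1 − 1/23) · (1 − 1/29) · (1 − 1/43)
       = 28681 · 25872/28681 = 25872.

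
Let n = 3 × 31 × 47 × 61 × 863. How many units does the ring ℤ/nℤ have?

φ(230102553) = 230102553 · (1 − 1/3) · (1 − 1/31) · (1 − 1/47) · (1 − 1/61) · (1 − 1/863)
       = 230102553 · 142747200/230102553 = 142747200.

142747200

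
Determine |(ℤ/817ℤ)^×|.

756

Prime factorization: 817 = 19 * 43.
φ(19) = 19 − 1 = 18.
φ(43) = 43 − 1 = 42.
φ(817) = 18 × 42 = 756.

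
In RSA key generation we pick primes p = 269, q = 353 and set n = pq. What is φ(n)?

For distinct primes, φ(pq) = (p−1)(q−1) = 268 × 352 = 94336.

94336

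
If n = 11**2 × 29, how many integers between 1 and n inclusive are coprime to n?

3080

φ(3509) = 3509 · (1 − 1/11) · (1 − 1/29)
       = 3509 · 280/319 = 3080.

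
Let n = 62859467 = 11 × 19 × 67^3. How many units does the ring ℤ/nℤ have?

φ(11) = 11 − 1 = 10.
φ(19) = 19 − 1 = 18.
φ(67^3) = 67^2·(67−1) = 4489·66 = 296274.
φ(62859467) = 10 × 18 × 296274 = 53329320.

53329320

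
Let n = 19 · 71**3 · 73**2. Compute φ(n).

33384324960

φ(36238846661) = 36238846661 · (1 − 1/19) · (1 − 1/71) · (1 − 1/73)
       = 36238846661 · 90720/98477 = 33384324960.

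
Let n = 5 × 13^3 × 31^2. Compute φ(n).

φ(10556585) = 10556585 · (1 − 1/5) · (1 − 1/13) · (1 − 1/31)
       = 10556585 · 1440/2015 = 7544160.

7544160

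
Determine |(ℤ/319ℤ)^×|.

Factor 319: 319 = 11 · 29.
φ(319) = 319 · (1 − 1/11) · (1 − 1/29)
       = 319 · 280/319 = 280.

280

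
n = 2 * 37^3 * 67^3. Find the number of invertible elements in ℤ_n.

14601567816

φ(2) = 2 − 1 = 1.
φ(37^3) = 37^3 − 37^2 = 50653 − 1369 = 49284.
φ(67^3) = 67^2·(67−1) = 4489·66 = 296274.
Multiply: 1 · 49284 · 296274 = 14601567816.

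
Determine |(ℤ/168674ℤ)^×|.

Factor 168674: 168674 = 2 · 11**2 · 17 · 41.
φ(168674) = 168674 · (1 − 1/2) · (1 − 1/11) · (1 − 1/17) · (1 − 1/41)
       = 168674 · 6400/15334 = 70400.

70400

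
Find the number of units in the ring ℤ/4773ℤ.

First factor: 4773 = 3 × 37 × 43.
φ(3) = 3 − 1 = 2.
φ(37) = 37 − 1 = 36.
φ(43) = 43 − 1 = 42.
Multiply: 2 · 36 · 42 = 3024.

3024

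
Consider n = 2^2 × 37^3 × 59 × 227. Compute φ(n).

1292029344

φ(2713582516) = 2713582516 · (1 − 1/2) · (1 − 1/37) · (1 − 1/59) · (1 − 1/227)
       = 2713582516 · 471888/991082 = 1292029344.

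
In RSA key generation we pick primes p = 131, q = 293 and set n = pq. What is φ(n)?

37960

φ(131) = 131 − 1 = 130.
φ(293) = 293 − 1 = 292.
Multiply: 130 · 292 = 37960.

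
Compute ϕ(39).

Prime factorization: 39 = 3 · 13.
φ(39) = 39 · (1 − 1/3) · (1 − 1/13)
       = 39 · 24/39 = 24.

24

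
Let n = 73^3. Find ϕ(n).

383688

φ(389017) = 389017 · (1 − 1/73)
       = 389017 · 72/73 = 383688.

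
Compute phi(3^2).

φ(9) = 9 · (1 − 1/3)
       = 9 · 2/3 = 6.

6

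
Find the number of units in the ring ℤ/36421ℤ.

27720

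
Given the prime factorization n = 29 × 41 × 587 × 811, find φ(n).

φ(29) = 29 − 1 = 28.
φ(41) = 41 − 1 = 40.
φ(587) = 587 − 1 = 586.
φ(811) = 811 − 1 = 810.
Since φ is multiplicative, φ(566031773) = 28 · 40 · 586 · 810 = 531619200.

531619200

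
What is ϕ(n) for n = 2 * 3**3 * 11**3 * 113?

2439360

φ(8121762) = 8121762 · (1 − 1/2) · (1 − 1/3) · (1 − 1/11) · (1 − 1/113)
       = 8121762 · 2240/7458 = 2439360.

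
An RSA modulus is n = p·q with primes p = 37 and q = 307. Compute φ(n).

φ(11359) = 11359 · (1 − 1/37) · (1 − 1/307)
       = 11359 · 11016/11359 = 11016.

11016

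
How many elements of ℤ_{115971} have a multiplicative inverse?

Factor 115971: 115971 = 3 · 29 · 31 · 43.
φ(115971) = 115971 · (1 − 1/3) · (1 − 1/29) · (1 − 1/31) · (1 − 1/43)
       = 115971 · 70560/115971 = 70560.

70560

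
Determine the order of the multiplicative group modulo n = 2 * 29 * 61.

1680

φ(2) = 2 − 1 = 1.
φ(29) = 29 − 1 = 28.
φ(61) = 61 − 1 = 60.
φ(3538) = 1 × 28 × 60 = 1680.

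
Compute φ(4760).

First factor: 4760 = 2^3 · 5 · 7 · 17.
φ(2^3) = 2^3 − 2^2 = 8 − 4 = 4.
φ(5) = 5 − 1 = 4.
φ(7) = 7 − 1 = 6.
φ(17) = 17 − 1 = 16.
φ(4760) = 4 × 4 × 6 × 16 = 1536.

1536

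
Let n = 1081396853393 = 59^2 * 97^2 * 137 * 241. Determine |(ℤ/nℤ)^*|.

φ(59^2) = 59^2 − 59^1 = 3481 − 59 = 3422.
φ(97^2) = 97^2 − 97^1 = 9409 − 97 = 9312.
φ(137) = 137 − 1 = 136.
φ(241) = 241 − 1 = 240.
Since φ is multiplicative, φ(1081396853393) = 3422 · 9312 · 136 · 240 = 1040095272960.

1040095272960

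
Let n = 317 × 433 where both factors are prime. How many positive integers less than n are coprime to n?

136512

φ(n) = (p − 1)(q − 1) = (317−1)(433−1) = 316·432 = 136512.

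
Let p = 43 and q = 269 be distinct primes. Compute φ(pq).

11256

φ(n) = (p − 1)(q − 1) = (43−1)(269−1) = 42·268 = 11256.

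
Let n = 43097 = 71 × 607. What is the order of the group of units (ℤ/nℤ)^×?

φ(71) = 71 − 1 = 70.
φ(607) = 607 − 1 = 606.
Since φ is multiplicative, φ(43097) = 70 · 606 = 42420.

42420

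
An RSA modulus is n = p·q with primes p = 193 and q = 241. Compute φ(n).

For distinct primes, φ(pq) = (p−1)(q−1) = 192 × 240 = 46080.

46080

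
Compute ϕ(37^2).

φ(1369) = 1369 · (1 − 1/37)
       = 1369 · 36/37 = 1332.

1332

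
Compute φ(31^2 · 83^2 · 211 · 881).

φ(1230659578139) = 1230659578139 · (1 − 1/31) · (1 − 1/83) · (1 − 1/211) · (1 − 1/881)
       = 1230659578139 · 454608000/478297543 = 1169706384000.

1169706384000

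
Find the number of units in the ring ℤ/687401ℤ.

522720

First factor: 687401 = 11^2 · 13 · 19 · 23.
φ(687401) = 687401 · (1 − 1/11) · (1 − 1/13) · (1 − 1/19) · (1 − 1/23)
       = 687401 · 47520/62491 = 522720.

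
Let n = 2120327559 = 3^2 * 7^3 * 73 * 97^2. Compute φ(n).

1182698496

φ(2120327559) = 2120327559 · (1 − 1/3) · (1 − 1/7) · (1 − 1/73) · (1 − 1/97)
       = 2120327559 · 82944/148701 = 1182698496.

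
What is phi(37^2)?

φ(37^2) = 37^1·(37−1) = 37·36 = 1332.

1332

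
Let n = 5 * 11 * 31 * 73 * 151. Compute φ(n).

12960000

φ(5) = 5 − 1 = 4.
φ(11) = 11 − 1 = 10.
φ(31) = 31 − 1 = 30.
φ(73) = 73 − 1 = 72.
φ(151) = 151 − 1 = 150.
Multiply: 4 · 10 · 30 · 72 · 150 = 12960000.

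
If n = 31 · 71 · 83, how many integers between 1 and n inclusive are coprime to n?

172200

φ(31) = 31 − 1 = 30.
φ(71) = 71 − 1 = 70.
φ(83) = 83 − 1 = 82.
Multiply: 30 · 70 · 82 = 172200.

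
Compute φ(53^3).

φ(148877) = 148877 · (1 − 1/53)
       = 148877 · 52/53 = 146068.

146068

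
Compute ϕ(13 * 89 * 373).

φ(13) = 13 − 1 = 12.
φ(89) = 89 − 1 = 88.
φ(373) = 373 − 1 = 372.
Multiply: 12 · 88 · 372 = 392832.

392832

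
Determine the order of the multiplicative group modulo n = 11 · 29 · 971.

φ(309749) = 309749 · (1 − 1/11) · (1 − 1/29) · (1 − 1/971)
       = 309749 · 271600/309749 = 271600.

271600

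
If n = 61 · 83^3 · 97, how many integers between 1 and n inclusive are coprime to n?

3253812480

φ(3383263679) = 3383263679 · (1 − 1/61) · (1 − 1/83) · (1 − 1/97)
       = 3383263679 · 472320/491111 = 3253812480.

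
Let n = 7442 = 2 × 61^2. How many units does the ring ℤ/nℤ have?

3660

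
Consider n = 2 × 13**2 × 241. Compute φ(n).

37440

φ(2) = 2 − 1 = 1.
φ(13^2) = 13^2 − 13^1 = 169 − 13 = 156.
φ(241) = 241 − 1 = 240.
φ(81458) = 1 × 156 × 240 = 37440.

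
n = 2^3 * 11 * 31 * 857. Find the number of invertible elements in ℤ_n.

1027200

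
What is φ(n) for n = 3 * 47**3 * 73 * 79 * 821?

φ(1474714454583) = 1474714454583 · (1 − 1/3) · (1 − 1/47) · (1 − 1/73) · (1 − 1/79) · (1 − 1/821)
       = 1474714454583 · 423671040/667593687 = 935889327360.

935889327360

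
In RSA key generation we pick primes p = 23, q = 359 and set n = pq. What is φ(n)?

φ(23) = 23 − 1 = 22.
φ(359) = 359 − 1 = 358.
Since φ is multiplicative, φ(8257) = 22 · 358 = 7876.

7876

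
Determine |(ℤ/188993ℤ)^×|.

148176

First factor: 188993 = 7^3 · 19 · 29.
φ(188993) = 188993 · (1 − 1/7) · (1 − 1/19) · (1 − 1/29)
       = 188993 · 3024/3857 = 148176.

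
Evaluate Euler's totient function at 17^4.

78608

φ(83521) = 83521 · (1 − 1/17)
       = 83521 · 16/17 = 78608.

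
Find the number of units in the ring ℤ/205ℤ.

205 = 5 · 41.
φ(205) = 205 · (1 − 1/5) · (1 − 1/41)
       = 205 · 160/205 = 160.

160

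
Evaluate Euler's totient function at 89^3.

φ(89^3) = 89^2·(89−1) = 7921·88 = 697048.

697048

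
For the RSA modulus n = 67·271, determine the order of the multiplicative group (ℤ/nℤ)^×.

φ(67) = 67 − 1 = 66.
φ(271) = 271 − 1 = 270.
Multiply: 66 · 270 = 17820.

17820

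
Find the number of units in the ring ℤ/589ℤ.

540

Factor 589: 589 = 19 · 31.
φ(19) = 19 − 1 = 18.
φ(31) = 31 − 1 = 30.
Since φ is multiplicative, φ(589) = 18 · 30 = 540.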